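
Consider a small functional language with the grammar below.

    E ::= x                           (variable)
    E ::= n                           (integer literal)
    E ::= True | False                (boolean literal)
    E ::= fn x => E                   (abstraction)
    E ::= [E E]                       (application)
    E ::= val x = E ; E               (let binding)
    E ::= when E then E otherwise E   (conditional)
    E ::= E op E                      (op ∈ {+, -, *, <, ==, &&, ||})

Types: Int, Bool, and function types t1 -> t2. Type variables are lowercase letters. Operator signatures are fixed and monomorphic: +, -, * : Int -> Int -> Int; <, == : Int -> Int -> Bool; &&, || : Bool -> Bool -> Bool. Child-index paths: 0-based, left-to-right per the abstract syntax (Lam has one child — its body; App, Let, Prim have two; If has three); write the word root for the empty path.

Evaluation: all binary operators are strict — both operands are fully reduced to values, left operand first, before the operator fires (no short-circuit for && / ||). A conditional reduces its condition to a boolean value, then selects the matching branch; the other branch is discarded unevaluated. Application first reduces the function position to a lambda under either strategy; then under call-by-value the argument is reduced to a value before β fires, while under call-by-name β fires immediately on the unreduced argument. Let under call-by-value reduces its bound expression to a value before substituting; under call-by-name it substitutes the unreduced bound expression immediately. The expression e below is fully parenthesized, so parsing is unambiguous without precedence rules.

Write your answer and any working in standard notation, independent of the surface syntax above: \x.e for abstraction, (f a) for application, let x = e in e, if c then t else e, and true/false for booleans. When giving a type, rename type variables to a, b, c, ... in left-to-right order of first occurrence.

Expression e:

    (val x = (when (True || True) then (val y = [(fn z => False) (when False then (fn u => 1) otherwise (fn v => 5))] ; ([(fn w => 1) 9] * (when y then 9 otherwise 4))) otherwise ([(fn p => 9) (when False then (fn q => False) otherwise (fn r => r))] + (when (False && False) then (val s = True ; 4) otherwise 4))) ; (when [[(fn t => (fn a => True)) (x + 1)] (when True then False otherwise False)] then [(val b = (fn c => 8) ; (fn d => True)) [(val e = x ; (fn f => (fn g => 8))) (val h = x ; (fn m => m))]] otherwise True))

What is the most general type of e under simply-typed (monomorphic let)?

Answer: Bool

Trace:
  unify Bool ~ Bool
  unify Bool ~ Bool
  unify Bool ~ Bool
\z._ : a -> Bool
  unify Bool ~ Bool
\u._ : b -> Int
\v._ : c -> Int
  unify b -> Int ~ c -> Int
  unify b ~ c
  unify Int ~ Int
  unify a -> Bool ~ (c -> Int) -> d
  unify a ~ c -> Int
  unify Bool ~ d
_ _ : Bool
let y : Bool
\w._ : e -> Int
  unify e -> Int ~ Int -> f
  unify e ~ Int
  unify Int ~ f
_ _ : Int
  unify Int ~ Int
y : Bool
  unify Bool ~ Bool
  unify Int ~ Int
  unify Int ~ Int
\p._ : g -> Int
  unify Bool ~ Bool
\q._ : h -> Bool
r : i
\r._ : i -> i
  unify h -> Bool ~ i -> i
  unify h ~ i
  unify Bool ~ i
  unify g -> Int ~ (Bool -> Bool) -> j
  unify g ~ Bool -> Bool
  unify Int ~ j
_ _ : Int
  unify Int ~ Int
  unify Bool ~ Bool
  unify Bool ~ Bool
  unify Bool ~ Bool
let s : Bool
  unify Int ~ Int
  unify Int ~ Int
  unify Int ~ Int
let x : Int
\a._ : l -> Bool
\t._ : k -> l -> Bool
x : Int
  unify Int ~ Int
  unify Int ~ Int
  unify k -> l -> Bool ~ Int -> m
  unify k ~ Int
  unify l -> Bool ~ m
_ _ : l -> Bool
  unify Bool ~ Bool
  unify Bool ~ Bool
  unify l -> Bool ~ Bool -> n
  unify l ~ Bool
  unify Bool ~ n
_ _ : Bool
  unify Bool ~ Bool
\c._ : o -> Int
let b : o -> Int
\d._ : p -> Bool
x : Int
let e : Int
\g._ : r -> Int
\f._ : q -> r -> Int
x : Int
let h : Int
m : s
\m._ : s -> s
  unify q -> r -> Int ~ (s -> s) -> t
  unify q ~ s -> s
  unify r -> Int ~ t
_ _ : r -> Int
  unify p -> Bool ~ (r -> Int) -> u
  unify p ~ r -> Int
  unify Bool ~ u
_ _ : Bool
  unify Bool ~ Bool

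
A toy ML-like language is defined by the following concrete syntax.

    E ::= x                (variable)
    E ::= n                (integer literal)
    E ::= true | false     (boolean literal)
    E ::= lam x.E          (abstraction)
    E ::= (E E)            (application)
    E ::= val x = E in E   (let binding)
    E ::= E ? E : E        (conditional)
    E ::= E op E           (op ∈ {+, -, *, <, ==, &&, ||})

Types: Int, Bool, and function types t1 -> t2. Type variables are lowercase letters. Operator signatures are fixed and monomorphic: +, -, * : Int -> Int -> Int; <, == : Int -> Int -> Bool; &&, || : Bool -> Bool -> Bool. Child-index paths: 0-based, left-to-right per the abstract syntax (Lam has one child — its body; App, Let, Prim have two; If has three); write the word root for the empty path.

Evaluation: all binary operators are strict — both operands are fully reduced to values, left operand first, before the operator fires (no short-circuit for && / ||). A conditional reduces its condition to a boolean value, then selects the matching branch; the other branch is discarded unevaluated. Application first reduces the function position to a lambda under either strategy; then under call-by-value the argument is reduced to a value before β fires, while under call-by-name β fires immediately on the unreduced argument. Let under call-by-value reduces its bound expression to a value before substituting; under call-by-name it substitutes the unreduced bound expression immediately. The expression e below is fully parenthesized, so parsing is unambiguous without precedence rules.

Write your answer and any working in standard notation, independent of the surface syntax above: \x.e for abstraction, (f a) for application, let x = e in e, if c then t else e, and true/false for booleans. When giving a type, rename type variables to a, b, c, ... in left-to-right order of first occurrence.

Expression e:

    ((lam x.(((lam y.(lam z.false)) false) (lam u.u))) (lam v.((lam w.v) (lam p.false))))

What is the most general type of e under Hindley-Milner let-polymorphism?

Working:
\z._ : c -> Bool
\y._ : b -> c -> Bool
  unify b -> c -> Bool ~ Bool -> d
  unify b ~ Bool
  unify c -> Bool ~ d
_ _ : c -> Bool
u : e
\u._ : e -> e
  unify c -> Bool ~ (e -> e) -> f
  unify c ~ e -> e
  unify Bool ~ f
_ _ : Bool
\x._ : a -> Bool
v : g
\w._ : h -> g
\p._ : i -> Bool
  unify h -> g ~ (i -> Bool) -> j
  unify h ~ i -> Bool
  unify g ~ j
_ _ : j
\v._ : j -> j
  unify a -> Bool ~ (j -> j) -> k
  unify a ~ j -> j
  unify Bool ~ k
_ _ : Bool

Answer: Bool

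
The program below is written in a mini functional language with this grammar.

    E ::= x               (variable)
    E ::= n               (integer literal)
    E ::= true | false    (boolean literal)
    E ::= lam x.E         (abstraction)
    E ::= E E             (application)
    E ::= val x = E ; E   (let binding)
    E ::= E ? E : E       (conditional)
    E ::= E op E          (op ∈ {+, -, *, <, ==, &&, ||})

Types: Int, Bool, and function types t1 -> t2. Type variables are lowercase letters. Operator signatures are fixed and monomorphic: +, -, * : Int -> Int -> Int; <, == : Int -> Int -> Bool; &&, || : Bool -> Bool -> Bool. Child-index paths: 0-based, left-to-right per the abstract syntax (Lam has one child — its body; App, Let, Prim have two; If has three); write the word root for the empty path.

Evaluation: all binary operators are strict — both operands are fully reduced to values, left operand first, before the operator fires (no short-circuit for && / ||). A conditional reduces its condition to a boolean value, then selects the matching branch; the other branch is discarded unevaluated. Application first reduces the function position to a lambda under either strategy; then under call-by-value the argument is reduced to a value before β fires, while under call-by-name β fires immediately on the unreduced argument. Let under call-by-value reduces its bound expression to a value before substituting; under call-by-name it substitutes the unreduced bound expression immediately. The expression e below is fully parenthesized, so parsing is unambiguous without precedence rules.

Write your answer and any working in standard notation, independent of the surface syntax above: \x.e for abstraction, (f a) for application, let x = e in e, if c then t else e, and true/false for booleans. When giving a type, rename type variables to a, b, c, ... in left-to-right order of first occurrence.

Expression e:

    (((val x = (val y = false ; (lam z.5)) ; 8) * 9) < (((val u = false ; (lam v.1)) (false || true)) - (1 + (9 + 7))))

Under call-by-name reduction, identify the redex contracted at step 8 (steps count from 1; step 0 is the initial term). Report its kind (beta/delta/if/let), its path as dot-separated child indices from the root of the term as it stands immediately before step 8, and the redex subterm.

Answer: delta at root : (72 < -16)

Working:
step 0: (((let x = (let y = false in (\z.5)) in 8) * 9) < (((let u = false in (\v.1)) (false || true)) - (1 + (9 + 7))))
step 1: [let@0.0] ((8 * 9) < (((let u = false in (\v.1)) (false || true)) - (1 + (9 + 7))))
step 2: [delta@0] (72 < (((let u = false in (\v.1)) (false || true)) - (1 + (9 + 7))))
step 3: [let@1.0.0] (72 < (((\v.1) (false || true)) - (1 + (9 + 7))))
step 4: [beta@1.0] (72 < (1 - (1 + (9 + 7))))
step 5: [delta@1.1.1] (72 < (1 - (1 + 16)))
step 6: [delta@1.1] (72 < (1 - 17))
step 7: [delta@1] (72 < -16)
step 8: [delta@root] false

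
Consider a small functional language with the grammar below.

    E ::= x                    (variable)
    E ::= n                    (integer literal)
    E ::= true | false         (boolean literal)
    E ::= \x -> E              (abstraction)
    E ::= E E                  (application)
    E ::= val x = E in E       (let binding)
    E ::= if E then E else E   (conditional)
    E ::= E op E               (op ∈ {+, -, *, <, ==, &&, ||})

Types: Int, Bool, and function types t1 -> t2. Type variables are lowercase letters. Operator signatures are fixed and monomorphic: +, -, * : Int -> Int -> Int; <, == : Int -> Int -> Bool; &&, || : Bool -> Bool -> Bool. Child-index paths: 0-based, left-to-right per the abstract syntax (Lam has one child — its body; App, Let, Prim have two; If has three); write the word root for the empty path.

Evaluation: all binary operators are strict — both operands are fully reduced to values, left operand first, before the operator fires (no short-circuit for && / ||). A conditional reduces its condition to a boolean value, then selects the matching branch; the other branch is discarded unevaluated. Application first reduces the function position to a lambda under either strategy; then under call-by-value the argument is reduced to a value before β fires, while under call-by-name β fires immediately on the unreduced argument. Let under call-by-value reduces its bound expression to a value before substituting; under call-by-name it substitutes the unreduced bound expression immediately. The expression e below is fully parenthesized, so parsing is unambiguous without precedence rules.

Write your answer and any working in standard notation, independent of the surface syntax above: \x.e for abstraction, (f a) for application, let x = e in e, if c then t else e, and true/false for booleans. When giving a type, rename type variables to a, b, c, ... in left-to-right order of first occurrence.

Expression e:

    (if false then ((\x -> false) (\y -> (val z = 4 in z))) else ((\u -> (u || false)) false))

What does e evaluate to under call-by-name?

Derivation:
step 0: (if false then ((\x.false) (\y.(let z = 4 in z))) else ((\u.(u || false)) false))
step 1: [if@root] ((\u.(u || false)) false)
step 2: [beta@root] (false || false)
step 3: [delta@root] false

Answer: false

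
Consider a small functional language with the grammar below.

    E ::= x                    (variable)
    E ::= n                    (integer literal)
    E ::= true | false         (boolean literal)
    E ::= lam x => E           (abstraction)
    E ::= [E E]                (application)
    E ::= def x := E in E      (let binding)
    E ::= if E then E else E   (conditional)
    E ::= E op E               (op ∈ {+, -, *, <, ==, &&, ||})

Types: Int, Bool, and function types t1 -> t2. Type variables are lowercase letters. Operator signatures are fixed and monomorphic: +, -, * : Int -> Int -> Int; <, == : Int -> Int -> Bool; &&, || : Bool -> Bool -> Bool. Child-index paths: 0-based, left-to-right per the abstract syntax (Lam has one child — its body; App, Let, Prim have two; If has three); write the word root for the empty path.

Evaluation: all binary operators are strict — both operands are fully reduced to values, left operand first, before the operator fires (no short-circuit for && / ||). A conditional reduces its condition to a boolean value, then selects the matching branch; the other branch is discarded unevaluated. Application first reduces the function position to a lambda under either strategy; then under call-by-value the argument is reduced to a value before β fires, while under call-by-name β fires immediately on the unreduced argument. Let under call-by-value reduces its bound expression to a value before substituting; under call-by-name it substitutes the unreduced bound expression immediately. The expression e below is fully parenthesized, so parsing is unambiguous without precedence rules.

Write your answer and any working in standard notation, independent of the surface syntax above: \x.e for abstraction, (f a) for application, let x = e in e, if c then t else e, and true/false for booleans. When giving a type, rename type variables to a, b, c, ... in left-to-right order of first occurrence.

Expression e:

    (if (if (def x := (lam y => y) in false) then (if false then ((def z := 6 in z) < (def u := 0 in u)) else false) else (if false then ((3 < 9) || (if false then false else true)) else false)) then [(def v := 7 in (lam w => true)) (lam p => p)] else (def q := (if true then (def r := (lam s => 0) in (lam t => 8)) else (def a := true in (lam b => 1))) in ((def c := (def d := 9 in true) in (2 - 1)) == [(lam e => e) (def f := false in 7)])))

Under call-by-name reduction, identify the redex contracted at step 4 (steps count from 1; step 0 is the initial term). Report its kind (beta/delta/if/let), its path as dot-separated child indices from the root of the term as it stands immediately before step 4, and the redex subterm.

Derivation:
step 0: (if (if (let x = (\y.y) in false) then (if false then ((let z = 6 in z) < (let u = 0 in u)) else false) else (if false then ((3 < 9) || (if false then false else true)) else false)) then ((let v = 7 in (\w.true)) (\p.p)) else (let q = (if true then (let r = (\s.0) in (\t.8)) else (let a = true in (\b.1))) in ((let c = (let d = 9 in true) in (2 - 1)) == ((\e.e) (let f = false in 7)))))
step 1: [let@0.0] (if (if false then (if false then ((let z = 6 in z) < (let u = 0 in u)) else false) else (if false then ((3 < 9) || (if false then false else true)) else false)) then ((let v = 7 in (\w.true)) (\p.p)) else (let q = (if true then (let r = (\s.0) in (\t.8)) else (let a = true in (\b.1))) in ((let c = (let d = 9 in true) in (2 - 1)) == ((\e.e) (let f = false in 7)))))
step 2: [if@0] (if (if false then ((3 < 9) || (if false then false else true)) else false) then ((let v = 7 in (\w.true)) (\p.p)) else (let q = (if true then (let r = (\s.0) in (\t.8)) else (let a = true in (\b.1))) in ((let c = (let d = 9 in true) in (2 - 1)) == ((\e.e) (let f = false in 7)))))
step 3: [if@0] (if false then ((let v = 7 in (\w.true)) (\p.p)) else (let q = (if true then (let r = (\s.0) in (\t.8)) else (let a = true in (\b.1))) in ((let c = (let d = 9 in true) in (2 - 1)) == ((\e.e) (let f = false in 7)))))
step 4: [if@root] (let q = (if true then (let r = (\s.0) in (\t.8)) else (let a = true in (\b.1))) in ((let c = (let d = 9 in true) in (2 - 1)) == ((\e.e) (let f = false in 7))))

Answer: if at root : (if false then ((let v = 7 in (\w.true)) (\p.p)) else (let q = (if true then (let r = (\s.0) in (\t.8)) else (let a = true in (\b.1))) in ((let c = (let d = 9 in true) in (2 - 1)) == ((\e.e) (let f = false in 7)))))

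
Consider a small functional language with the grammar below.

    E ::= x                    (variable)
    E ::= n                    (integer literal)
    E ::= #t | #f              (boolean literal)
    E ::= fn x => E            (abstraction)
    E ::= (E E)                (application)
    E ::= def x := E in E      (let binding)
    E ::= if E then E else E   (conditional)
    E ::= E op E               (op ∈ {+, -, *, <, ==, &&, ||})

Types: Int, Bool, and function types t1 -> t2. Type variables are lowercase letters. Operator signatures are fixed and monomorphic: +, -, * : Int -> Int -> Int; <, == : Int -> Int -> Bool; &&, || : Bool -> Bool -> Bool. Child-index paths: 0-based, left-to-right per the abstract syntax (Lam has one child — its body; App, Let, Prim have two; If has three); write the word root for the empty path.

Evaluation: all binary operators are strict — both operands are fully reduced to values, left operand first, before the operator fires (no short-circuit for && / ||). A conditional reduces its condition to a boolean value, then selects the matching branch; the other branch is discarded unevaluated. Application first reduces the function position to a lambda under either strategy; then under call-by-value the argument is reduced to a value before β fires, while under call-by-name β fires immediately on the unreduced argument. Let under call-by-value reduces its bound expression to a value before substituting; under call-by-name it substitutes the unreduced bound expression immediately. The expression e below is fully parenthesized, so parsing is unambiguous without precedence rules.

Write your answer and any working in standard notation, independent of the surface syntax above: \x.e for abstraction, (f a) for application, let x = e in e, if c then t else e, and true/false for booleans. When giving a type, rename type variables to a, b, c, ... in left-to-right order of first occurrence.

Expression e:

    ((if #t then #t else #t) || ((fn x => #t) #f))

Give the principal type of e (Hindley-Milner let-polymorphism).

Answer: Bool

Trace:
  unify Bool ~ Bool
  unify Bool ~ Bool
  unify Bool ~ Bool
\x._ : a -> Bool
  unify a -> Bool ~ Bool -> b
  unify a ~ Bool
  unify Bool ~ b
_ _ : Bool
  unify Bool ~ Bool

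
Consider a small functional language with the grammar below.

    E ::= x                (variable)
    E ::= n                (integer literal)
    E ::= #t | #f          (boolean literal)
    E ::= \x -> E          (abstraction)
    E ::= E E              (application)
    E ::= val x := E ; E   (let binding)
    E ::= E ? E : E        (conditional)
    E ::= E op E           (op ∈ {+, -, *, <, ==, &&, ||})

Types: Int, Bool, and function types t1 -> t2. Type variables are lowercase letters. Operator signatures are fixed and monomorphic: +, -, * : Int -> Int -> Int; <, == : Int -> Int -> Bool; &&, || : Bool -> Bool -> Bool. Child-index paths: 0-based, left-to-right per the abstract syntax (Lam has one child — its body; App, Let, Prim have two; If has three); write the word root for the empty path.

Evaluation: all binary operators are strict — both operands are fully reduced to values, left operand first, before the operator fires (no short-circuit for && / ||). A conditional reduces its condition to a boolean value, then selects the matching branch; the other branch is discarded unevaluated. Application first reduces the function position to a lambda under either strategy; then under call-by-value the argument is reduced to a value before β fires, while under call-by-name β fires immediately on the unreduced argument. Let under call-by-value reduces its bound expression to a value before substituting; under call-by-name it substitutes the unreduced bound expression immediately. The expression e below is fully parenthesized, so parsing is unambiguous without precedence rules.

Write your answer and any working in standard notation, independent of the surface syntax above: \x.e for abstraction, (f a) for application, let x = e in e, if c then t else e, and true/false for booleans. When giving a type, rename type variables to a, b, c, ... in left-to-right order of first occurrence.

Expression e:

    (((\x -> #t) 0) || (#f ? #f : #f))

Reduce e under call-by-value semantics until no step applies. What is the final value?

Trace:
step 0: (((\x.true) 0) || (if false then false else false))
step 1: [beta@0] (true || (if false then false else false))
step 2: [if@1] (true || false)
step 3: [delta@root] true

Answer: true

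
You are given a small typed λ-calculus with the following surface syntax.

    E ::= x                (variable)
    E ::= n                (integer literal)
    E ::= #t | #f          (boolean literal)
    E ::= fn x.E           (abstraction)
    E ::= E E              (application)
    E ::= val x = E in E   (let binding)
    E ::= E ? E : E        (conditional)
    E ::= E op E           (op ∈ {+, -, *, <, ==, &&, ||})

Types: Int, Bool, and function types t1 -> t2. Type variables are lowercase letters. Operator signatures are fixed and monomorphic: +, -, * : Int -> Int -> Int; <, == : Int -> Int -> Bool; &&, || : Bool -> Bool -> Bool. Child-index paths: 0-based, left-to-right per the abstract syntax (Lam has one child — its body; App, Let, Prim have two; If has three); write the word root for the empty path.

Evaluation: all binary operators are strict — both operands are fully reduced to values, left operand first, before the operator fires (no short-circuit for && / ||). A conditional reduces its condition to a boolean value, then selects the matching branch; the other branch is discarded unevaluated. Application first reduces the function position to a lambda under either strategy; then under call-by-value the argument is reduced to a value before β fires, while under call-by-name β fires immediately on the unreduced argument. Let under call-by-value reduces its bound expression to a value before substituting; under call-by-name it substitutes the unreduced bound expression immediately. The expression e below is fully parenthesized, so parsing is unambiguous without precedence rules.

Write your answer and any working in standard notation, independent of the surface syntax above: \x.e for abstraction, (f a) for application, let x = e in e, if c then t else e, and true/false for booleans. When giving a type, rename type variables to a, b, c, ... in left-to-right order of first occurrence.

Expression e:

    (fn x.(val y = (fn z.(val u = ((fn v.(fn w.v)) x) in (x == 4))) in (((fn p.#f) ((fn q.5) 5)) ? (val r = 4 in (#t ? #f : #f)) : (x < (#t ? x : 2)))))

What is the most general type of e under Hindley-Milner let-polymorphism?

Trace:
v : c
\w._ : d -> c
\v._ : c -> d -> c
x : a
  unify c -> d -> c ~ a -> e
  unify c ~ a
  unify d -> a ~ e
_ _ : d -> a
let u : forall. d -> a
x : a
  unify a ~ Int
  unify Int ~ Int
\z._ : b -> Bool
let y : forall. b -> Bool
\p._ : f -> Bool
\q._ : g -> Int
  unify g -> Int ~ Int -> h
  unify g ~ Int
  unify Int ~ h
_ _ : Int
  unify f -> Bool ~ Int -> i
  unify f ~ Int
  unify Bool ~ i
_ _ : Bool
  unify Bool ~ Bool
let r : Int
  unify Bool ~ Bool
  unify Bool ~ Bool
x : Int
  unify Int ~ Int
  unify Bool ~ Bool
x : Int
  unify Int ~ Int
  unify Int ~ Int
  unify Bool ~ Bool
\x._ : Int -> Bool

Answer: Int -> Bool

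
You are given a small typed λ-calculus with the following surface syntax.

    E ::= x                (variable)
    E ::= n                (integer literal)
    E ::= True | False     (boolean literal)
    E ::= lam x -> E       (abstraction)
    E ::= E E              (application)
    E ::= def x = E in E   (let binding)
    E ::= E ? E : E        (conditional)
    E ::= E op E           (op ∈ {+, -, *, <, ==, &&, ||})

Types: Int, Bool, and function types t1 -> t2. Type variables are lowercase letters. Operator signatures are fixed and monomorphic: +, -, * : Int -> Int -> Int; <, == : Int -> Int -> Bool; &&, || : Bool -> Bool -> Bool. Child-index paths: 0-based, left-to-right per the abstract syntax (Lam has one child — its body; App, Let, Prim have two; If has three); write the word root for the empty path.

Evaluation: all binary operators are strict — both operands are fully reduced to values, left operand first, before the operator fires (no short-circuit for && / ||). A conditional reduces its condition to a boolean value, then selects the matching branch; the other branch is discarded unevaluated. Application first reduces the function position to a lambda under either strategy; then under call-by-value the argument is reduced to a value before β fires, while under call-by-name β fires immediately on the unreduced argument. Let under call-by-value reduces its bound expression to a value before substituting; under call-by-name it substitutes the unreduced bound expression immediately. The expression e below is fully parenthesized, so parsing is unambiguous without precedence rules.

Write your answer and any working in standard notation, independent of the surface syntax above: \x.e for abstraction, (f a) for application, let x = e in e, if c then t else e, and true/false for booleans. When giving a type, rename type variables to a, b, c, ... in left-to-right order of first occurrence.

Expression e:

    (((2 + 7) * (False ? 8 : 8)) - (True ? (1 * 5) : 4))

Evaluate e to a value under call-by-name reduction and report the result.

Derivation:
step 0: (((2 + 7) * (if false then 8 else 8)) - (if true then (1 * 5) else 4))
step 1: [delta@0.0] ((9 * (if false then 8 else 8)) - (if true then (1 * 5) else 4))
step 2: [if@0.1] ((9 * 8) - (if true then (1 * 5) else 4))
step 3: [delta@0] (72 - (if true then (1 * 5) else 4))
step 4: [if@1] (72 - (1 * 5))
step 5: [delta@1] (72 - 5)
step 6: [delta@root] 67

Answer: 67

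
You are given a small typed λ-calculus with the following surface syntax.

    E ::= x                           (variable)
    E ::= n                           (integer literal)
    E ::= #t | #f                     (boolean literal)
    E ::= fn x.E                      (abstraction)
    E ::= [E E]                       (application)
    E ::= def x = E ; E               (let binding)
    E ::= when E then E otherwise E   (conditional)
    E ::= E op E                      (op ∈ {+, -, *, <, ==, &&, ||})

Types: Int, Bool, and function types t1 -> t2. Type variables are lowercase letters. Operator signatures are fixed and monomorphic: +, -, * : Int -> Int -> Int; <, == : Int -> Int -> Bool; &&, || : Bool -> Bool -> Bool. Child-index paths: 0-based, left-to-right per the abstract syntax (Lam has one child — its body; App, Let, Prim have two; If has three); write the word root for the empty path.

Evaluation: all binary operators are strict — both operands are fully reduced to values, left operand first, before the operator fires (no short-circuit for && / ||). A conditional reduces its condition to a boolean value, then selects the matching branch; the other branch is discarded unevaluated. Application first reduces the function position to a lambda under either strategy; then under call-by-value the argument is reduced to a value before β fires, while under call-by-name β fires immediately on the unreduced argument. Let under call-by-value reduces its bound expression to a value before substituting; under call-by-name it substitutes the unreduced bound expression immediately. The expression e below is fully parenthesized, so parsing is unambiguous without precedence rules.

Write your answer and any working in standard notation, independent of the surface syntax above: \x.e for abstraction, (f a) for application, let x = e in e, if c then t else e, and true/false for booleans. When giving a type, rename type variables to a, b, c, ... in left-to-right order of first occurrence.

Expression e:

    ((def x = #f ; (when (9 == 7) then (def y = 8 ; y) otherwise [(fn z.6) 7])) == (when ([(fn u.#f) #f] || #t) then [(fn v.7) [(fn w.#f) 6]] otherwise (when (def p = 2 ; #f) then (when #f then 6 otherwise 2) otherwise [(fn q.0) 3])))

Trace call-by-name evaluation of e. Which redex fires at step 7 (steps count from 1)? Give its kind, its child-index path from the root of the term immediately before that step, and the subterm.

Working:
step 0: ((let x = false in (if (9 == 7) then (let y = 8 in y) else ((\z.6) 7))) == (if (((\u.false) false) || true) then ((\v.7) ((\w.false) 6)) else (if (let p = 2 in false) then (if false then 6 else 2) else ((\q.0) 3))))
step 1: [let@0] ((if (9 == 7) then (let y = 8 in y) else ((\z.6) 7)) == (if (((\u.false) false) || true) then ((\v.7) ((\w.false) 6)) else (if (let p = 2 in false) then (if false then 6 else 2) else ((\q.0) 3))))
step 2: [delta@0.0] ((if false then (let y = 8 in y) else ((\z.6) 7)) == (if (((\u.false) false) || true) then ((\v.7) ((\w.false) 6)) else (if (let p = 2 in false) then (if false then 6 else 2) else ((\q.0) 3))))
step 3: [if@0] (((\z.6) 7) == (if (((\u.false) false) || true) then ((\v.7) ((\w.false) 6)) else (if (let p = 2 in false) then (if false then 6 else 2) else ((\q.0) 3))))
step 4: [beta@0] (6 == (if (((\u.false) false) || true) then ((\v.7) ((\w.false) 6)) else (if (let p = 2 in false) then (if false then 6 else 2) else ((\q.0) 3))))
step 5: [beta@1.0.0] (6 == (if (false || true) then ((\v.7) ((\w.false) 6)) else (if (let p = 2 in false) then (if false then 6 else 2) else ((\q.0) 3))))
step 6: [delta@1.0] (6 == (if true then ((\v.7) ((\w.false) 6)) else (if (let p = 2 in false) then (if false then 6 else 2) else ((\q.0) 3))))
step 7: [if@1] (6 == ((\v.7) ((\w.false) 6)))

Answer: if at 1 : (if true then ((\v.7) ((\w.false) 6)) else (if (let p = 2 in false) then (if false then 6 else 2) else ((\q.0) 3)))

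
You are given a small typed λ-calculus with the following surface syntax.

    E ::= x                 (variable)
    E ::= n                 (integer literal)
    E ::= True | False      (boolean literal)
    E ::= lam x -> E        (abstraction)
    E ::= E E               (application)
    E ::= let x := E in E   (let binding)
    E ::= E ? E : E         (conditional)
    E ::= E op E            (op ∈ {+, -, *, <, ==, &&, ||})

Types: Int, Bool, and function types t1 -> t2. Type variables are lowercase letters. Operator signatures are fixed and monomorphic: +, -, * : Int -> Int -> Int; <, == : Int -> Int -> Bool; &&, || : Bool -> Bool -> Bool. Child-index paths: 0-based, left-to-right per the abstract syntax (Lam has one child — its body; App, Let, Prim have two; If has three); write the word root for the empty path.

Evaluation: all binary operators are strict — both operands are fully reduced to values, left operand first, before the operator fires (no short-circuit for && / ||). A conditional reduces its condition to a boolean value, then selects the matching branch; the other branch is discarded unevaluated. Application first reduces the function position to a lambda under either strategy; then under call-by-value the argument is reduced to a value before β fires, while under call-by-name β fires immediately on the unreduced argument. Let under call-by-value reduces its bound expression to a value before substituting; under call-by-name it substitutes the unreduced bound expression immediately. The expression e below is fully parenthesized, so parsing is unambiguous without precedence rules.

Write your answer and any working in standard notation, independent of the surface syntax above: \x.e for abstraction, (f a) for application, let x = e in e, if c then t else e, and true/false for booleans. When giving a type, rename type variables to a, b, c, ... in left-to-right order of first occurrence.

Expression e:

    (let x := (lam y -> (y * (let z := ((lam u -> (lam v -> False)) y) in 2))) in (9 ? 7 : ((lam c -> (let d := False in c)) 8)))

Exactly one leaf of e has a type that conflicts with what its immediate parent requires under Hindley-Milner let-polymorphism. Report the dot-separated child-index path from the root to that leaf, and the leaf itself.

Derivation:
y : a
  unify a ~ Int
\v._ : c -> Bool
\u._ : b -> c -> Bool
y : Int
  unify b -> c -> Bool ~ Int -> d
  unify b ~ Int
  unify c -> Bool ~ d
_ _ : c -> Bool
let z : forall. c -> Bool
  unify Int ~ Int
\y._ : Int -> Int
let x : Int -> Int
  unify Int ~ Bool
  FAIL: mismatch Int ~ Bool

Answer: 1.0 : 9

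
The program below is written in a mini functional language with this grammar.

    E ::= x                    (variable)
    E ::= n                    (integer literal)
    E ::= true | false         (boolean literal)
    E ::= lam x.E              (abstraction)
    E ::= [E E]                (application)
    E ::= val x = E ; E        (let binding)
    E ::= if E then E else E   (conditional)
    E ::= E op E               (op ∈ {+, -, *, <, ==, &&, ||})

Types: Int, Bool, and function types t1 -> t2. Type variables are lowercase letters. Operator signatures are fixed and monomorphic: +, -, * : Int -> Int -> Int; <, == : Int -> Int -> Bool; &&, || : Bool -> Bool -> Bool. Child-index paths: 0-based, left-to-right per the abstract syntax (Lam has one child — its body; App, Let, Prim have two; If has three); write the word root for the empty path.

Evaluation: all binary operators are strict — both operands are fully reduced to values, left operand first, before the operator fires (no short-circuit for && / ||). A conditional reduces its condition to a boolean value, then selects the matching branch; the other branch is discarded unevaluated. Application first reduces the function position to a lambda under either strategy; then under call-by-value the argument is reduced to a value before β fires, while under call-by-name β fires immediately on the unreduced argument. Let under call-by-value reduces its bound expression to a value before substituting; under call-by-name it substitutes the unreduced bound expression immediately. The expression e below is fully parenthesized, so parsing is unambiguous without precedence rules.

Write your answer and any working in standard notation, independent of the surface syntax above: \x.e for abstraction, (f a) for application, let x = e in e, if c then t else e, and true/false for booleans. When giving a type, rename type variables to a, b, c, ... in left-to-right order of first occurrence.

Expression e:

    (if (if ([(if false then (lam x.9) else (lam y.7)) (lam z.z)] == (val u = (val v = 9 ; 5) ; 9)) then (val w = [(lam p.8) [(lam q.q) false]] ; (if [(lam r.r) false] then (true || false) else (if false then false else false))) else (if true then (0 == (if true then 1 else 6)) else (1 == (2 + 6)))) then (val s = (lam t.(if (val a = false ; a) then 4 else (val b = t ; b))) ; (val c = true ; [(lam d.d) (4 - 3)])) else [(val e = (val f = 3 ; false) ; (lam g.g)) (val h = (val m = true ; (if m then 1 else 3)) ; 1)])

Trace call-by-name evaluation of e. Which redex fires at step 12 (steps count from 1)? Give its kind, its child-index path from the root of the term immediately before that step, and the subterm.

Answer: let at root : (let h = (let m = true in (if m then 1 else 3)) in 1)

Derivation:
step 0: (if (if (((if false then (\x.9) else (\y.7)) (\z.z)) == (let u = (let v = 9 in 5) in 9)) then (let w = ((\p.8) ((\q.q) false)) in (if ((\r.r) false) then (true || false) else (if false then false else false))) else (if true then (0 == (if true then 1 else 6)) else (1 == (2 + 6)))) then (let s = (\t.(if (let a = false in a) then 4 else (let b = t in b))) in (let c = true in ((\d.d) (4 - 3)))) else ((let e = (let f = 3 in false) in (\g.g)) (let h = (let m = true in (if m then 1 else 3)) in 1)))
step 1: [if@0.0.0.0] (if (if (((\y.7) (\z.z)) == (let u = (let v = 9 in 5) in 9)) then (let w = ((\p.8) ((\q.q) false)) in (if ((\r.r) false) then (true || false) else (if false then false else false))) else (if true then (0 == (if true then 1 else 6)) else (1 == (2 + 6)))) then (let s = (\t.(if (let a = false in a) then 4 else (let b = t in b))) in (let c = true in ((\d.d) (4 - 3)))) else ((let e = (let f = 3 in false) in (\g.g)) (let h = (let m = true in (if m then 1 else 3)) in 1)))
step 2: [beta@0.0.0] (if (if (7 == (let u = (let v = 9 in 5) in 9)) then (let w = ((\p.8) ((\q.q) false)) in (if ((\r.r) false) then (true || false) else (if false then false else false))) else (if true then (0 == (if true then 1 else 6)) else (1 == (2 + 6)))) then (let s = (\t.(if (let a = false in a) then 4 else (let b = t in b))) in (let c = true in ((\d.d) (4 - 3)))) else ((let e = (let f = 3 in false) in (\g.g)) (let h = (let m = true in (if m then 1 else 3)) in 1)))
step 3: [let@0.0.1] (if (if (7 == 9) then (let w = ((\p.8) ((\q.q) false)) in (if ((\r.r) false) then (true || false) else (if false then false else false))) else (if true then (0 == (if true then 1 else 6)) else (1 == (2 + 6)))) then (let s = (\t.(if (let a = false in a) then 4 else (let b = t in b))) in (let c = true in ((\d.d) (4 - 3)))) else ((let e = (let f = 3 in false) in (\g.g)) (let h = (let m = true in (if m then 1 else 3)) in 1)))
step 4: [delta@0.0] (if (if false then (let w = ((\p.8) ((\q.q) false)) in (if ((\r.r) false) then (true || false) else (if false then false else false))) else (if true then (0 == (if true then 1 else 6)) else (1 == (2 + 6)))) then (let s = (\t.(if (let a = false in a) then 4 else (let b = t in b))) in (let c = true in ((\d.d) (4 - 3)))) else ((let e = (let f = 3 in false) in (\g.g)) (let h = (let m = true in (if m then 1 else 3)) in 1)))
step 5: [if@0] (if (if true then (0 == (if true then 1 else 6)) else (1 == (2 + 6))) then (let s = (\t.(if (let a = false in a) then 4 else (let b = t in b))) in (let c = true in ((\d.d) (4 - 3)))) else ((let e = (let f = 3 in false) in (\g.g)) (let h = (let m = true in (if m then 1 else 3)) in 1)))
step 6: [if@0] (if (0 == (if true then 1 else 6)) then (let s = (\t.(if (let a = false in a) then 4 else (let b = t in b))) in (let c = true in ((\d.d) (4 - 3)))) else ((let e = (let f = 3 in false) in (\g.g)) (let h = (let m = true in (if m then 1 else 3)) in 1)))
step 7: [if@0.1] (if (0 == 1) then (let s = (\t.(if (let a = false in a) then 4 else (let b = t in b))) in (let c = true in ((\d.d) (4 - 3)))) else ((let e = (let f = 3 in false) in (\g.g)) (let h = (let m = true in (if m then 1 else 3)) in 1)))
step 8: [delta@0] (if false then (let s = (\t.(if (let a = false in a) then 4 else (let b = t in b))) in (let c = true in ((\d.d) (4 - 3)))) else ((let e = (let f = 3 in false) in (\g.g)) (let h = (let m = true in (if m then 1 else 3)) in 1)))
step 9: [if@root] ((let e = (let f = 3 in false) in (\g.g)) (let h = (let m = true in (if m then 1 else 3)) in 1))
step 10: [let@0] ((\g.g) (let h = (let m = true in (if m then 1 else 3)) in 1))
step 11: [beta@root] (let h = (let m = true in (if m then 1 else 3)) in 1)
step 12: [let@root] 1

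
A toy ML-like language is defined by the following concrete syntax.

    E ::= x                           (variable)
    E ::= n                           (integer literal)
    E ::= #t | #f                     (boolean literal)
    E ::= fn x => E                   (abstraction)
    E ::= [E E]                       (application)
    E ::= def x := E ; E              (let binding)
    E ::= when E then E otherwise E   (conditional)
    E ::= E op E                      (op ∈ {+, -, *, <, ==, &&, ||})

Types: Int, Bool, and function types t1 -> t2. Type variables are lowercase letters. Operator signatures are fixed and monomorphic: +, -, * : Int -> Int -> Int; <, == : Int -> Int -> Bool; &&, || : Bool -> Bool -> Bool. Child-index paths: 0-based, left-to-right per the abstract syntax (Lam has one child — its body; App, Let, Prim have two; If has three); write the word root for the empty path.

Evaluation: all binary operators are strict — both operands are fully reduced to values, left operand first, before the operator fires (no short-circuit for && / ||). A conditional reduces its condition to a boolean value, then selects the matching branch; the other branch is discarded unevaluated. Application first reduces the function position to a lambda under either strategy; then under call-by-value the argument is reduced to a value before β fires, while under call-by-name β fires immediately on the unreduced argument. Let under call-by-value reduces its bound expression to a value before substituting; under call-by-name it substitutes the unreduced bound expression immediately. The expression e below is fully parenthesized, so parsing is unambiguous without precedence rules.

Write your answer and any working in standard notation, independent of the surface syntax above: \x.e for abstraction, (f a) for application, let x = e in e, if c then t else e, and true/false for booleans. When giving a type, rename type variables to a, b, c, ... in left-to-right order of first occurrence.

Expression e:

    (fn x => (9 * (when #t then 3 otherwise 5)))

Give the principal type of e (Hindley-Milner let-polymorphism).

Working:
  unify Int ~ Int
  unify Bool ~ Bool
  unify Int ~ Int
  unify Int ~ Int
\x._ : a -> Int

Answer: a -> Int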